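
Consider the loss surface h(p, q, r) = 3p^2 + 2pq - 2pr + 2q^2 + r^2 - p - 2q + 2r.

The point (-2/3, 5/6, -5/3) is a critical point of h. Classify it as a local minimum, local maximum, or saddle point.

local minimum

The Hessian is constant: H = [[6, 2, -2], [2, 4, 0], [-2, 0, 2]].
Leading principal minors: Δ₁ = 6, Δ₂ = 20, Δ₃ = 24.
All leading minors are positive, so H is positive definite: a local minimum.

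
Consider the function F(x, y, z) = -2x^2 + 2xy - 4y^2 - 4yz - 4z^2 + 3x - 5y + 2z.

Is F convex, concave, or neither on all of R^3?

concave

F is quadratic, so its Hessian is the constant matrix H = [[-4, 2, 0], [2, -8, -4], [0, -4, -8]].
Leading principal minors: -4, 28, -160.
Signs alternate −, +, − ⇒ H ≺ 0 ⇒ concave.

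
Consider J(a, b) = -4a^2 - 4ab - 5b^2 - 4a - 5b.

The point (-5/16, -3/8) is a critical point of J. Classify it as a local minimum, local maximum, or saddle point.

local maximum

The Hessian of J is constant: H = [[-8, -4], [-4, -10]].
det(H) = (-8)·(-10) − (-4)² = 64.
det(H) > 0 and tr(H) = -18 < 0, so H is negative definite and the point is a local maximum.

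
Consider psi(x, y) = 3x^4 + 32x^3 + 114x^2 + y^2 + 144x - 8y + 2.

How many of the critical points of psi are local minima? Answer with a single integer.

psi separates as a function of x plus a function of y, so ∇psi=0 decouples.
∂psi/∂x = 12(x + 1)(x + 3)(x + 4) = 0 at x ∈ {-4, -3, -1}; ∂psi/∂y = 2(y - 4) = 0 at y ∈ {4}.
The Hessian is diagonal: diag(psi_xx, psi_yy). Second derivatives: psi_xx(-4)=36, psi_xx(-3)=-24, psi_xx(-1)=72; psi_yy(4)=2.
Local minima occur where both diagonal entries positive: (-4, 4), (-1, 4). Count: 2.

2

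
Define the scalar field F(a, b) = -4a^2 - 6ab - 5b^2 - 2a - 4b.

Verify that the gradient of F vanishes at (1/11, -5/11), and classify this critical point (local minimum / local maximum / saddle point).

∇F = (-8a - 6b - 2, -6a - 10b - 4); substituting (1/11, -5/11) gives ∇F = (0, 0), so (1/11, -5/11) is indeed a critical point.
The Hessian of F is constant: H = [[-8, -6], [-6, -10]].
det(H) = (-8)·(-10) − (-6)² = 44.
det(H) > 0 and tr(H) = -18 < 0, so H is negative definite and the point is a local maximum.

local maximum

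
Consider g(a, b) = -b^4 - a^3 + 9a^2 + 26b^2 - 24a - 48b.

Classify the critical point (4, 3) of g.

local maximum

The mixed partial ∂²g/∂a∂b is 0, so the Hessian at any point is diag(g_aa, g_bb) = diag(6(-a + 3), 4(-3b^2 + 13)).
At (4, 3): H = diag(-6, -56).
Both eigenvalues are negative, so H is negative definite: a local maximum.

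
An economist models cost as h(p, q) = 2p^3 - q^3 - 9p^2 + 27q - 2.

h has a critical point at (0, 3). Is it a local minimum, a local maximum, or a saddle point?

The mixed partial ∂²h/∂p∂q is 0, so the Hessian at any point is diag(h_pp, h_qq) = diag(6(2p - 3), -6q).
At (0, 3): H = diag(-18, -18).
Both eigenvalues are negative, so H is negative definite: a local maximum.

local maximum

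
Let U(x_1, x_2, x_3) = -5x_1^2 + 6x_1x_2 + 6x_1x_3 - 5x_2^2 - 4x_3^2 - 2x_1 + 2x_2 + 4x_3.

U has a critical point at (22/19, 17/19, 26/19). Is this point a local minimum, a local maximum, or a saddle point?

The Hessian is constant: H = [[-10, 6, 6], [6, -10, 0], [6, 0, -8]].
Leading principal minors: Δ₁ = -10, Δ₂ = 64, Δ₃ = -152.
The minors alternate sign starting negative (−, +, −), so H is negative definite: a local maximum.

local maximum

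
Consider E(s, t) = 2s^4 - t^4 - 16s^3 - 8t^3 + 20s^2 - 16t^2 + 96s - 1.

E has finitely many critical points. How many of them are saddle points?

5

E separates as a function of s plus a function of t, so ∇E=0 decouples.
∂E/∂s = 8(s - 4)(s - 3)(s + 1) = 0 at s ∈ {-1, 3, 4}; ∂E/∂t = -4t(t + 2)(t + 4) = 0 at t ∈ {-4, -2, 0}.
The Hessian is diagonal: diag(E_ss, E_tt). Second derivatives: E_ss(-1)=160, E_ss(3)=-32, E_ss(4)=40; E_tt(-4)=-32, E_tt(-2)=16, E_tt(0)=-32.
Saddle points occur where the two diagonal entries have opposite signs: (-1, -4), (-1, 0), (3, -2), (4, -4), (4, 0). Count: 5.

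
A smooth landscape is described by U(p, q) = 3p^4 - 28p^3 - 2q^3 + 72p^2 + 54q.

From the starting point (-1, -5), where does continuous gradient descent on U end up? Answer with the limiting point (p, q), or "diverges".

U is separable, so gradient descent decouples: p follows -∂U/∂p, q follows -∂U/∂q.
∂U/∂p = 12p(p - 4)(p - 3); at p=-1 this is -240, so p increases.
∂U/∂q = -6(q - 3)(q + 3); at q=-5 this is -96, so q increases.
p converges to its nearest critical value 0 (a local min of the p-part); q converges to -3. The iterate converges to (0, -3).

(0, -3)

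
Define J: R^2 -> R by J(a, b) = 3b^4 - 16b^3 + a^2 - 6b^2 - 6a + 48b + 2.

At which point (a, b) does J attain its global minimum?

(3, 4)

J(a,b) separates as P(a) + Q(b) + 2, so its minimum is min P + min Q + 2.
P'(a) = 2a - 6 vanishes at a ∈ {3}; Q'(b) = 12(b - 4)(b - 1)(b + 1) vanishes at b ∈ {-1, 1, 4}.
Local minima of P (where P''>0): P(3)=-9. Local minima of Q: Q(-1)=-35, Q(4)=-160.
So the global minimum of J is P(3) + Q(4) + 2 = -9 − 160 + 2 = -167, attained at (3, 4).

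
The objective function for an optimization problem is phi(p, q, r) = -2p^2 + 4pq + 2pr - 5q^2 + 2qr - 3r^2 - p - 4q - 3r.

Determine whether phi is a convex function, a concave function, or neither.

phi is quadratic, so its Hessian is the constant matrix H = [[-4, 4, 2], [4, -10, 2], [2, 2, -6]].
Leading principal minors: -4, 24, -56.
Signs alternate −, +, − ⇒ H ≺ 0 ⇒ concave.

concave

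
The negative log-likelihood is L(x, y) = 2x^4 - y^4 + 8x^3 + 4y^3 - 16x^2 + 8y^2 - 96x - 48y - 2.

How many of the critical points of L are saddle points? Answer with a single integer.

5

L separates as a function of x plus a function of y, so ∇L=0 decouples.
∂L/∂x = 8(x - 2)(x + 2)(x + 3) = 0 at x ∈ {-3, -2, 2}; ∂L/∂y = -4(y - 3)(y - 2)(y + 2) = 0 at y ∈ {-2, 2, 3}.
The Hessian is diagonal: diag(L_xx, L_yy). Second derivatives: L_xx(-3)=40, L_xx(-2)=-32, L_xx(2)=160; L_yy(-2)=-80, L_yy(2)=16, L_yy(3)=-20.
Saddle points occur where the two diagonal entries have opposite signs: (-3, -2), (-3, 3), (-2, 2), (2, -2), (2, 3). Count: 5.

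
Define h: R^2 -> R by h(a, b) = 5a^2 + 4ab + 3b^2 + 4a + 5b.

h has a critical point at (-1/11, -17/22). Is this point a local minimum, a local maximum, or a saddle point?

The Hessian of h is constant: H = [[10, 4], [4, 6]].
det(H) = 10·6 − 4² = 44.
det(H) > 0 and tr(H) = 16 > 0, so H is positive definite and the point is a local minimum.

local minimum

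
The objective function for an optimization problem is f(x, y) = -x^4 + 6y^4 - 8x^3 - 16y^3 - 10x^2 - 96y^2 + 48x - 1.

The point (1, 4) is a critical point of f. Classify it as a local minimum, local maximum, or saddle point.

The mixed partial ∂²f/∂x∂y is 0, so the Hessian at any point is diag(f_xx, f_yy) = diag(-4(3x^2 + 12x + 5), 24(3y^2 - 4y - 8)).
At (1, 4): H = diag(-80, 576).
The eigenvalues have opposite signs, so H is indefinite: a saddle point.

saddle point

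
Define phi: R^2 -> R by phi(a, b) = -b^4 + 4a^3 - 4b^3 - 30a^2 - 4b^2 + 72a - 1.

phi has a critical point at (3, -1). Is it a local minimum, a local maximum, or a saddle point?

The mixed partial ∂²phi/∂a∂b is 0, so the Hessian at any point is diag(phi_aa, phi_bb) = diag(12(2a - 5), -4(3b^2 + 6b + 2)).
At (3, -1): H = diag(12, 4).
Both eigenvalues are positive, so H is positive definite: a local minimum.

local minimum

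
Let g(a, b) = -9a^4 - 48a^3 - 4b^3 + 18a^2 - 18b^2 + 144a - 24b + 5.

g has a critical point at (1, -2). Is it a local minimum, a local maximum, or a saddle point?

The mixed partial ∂²g/∂a∂b is 0, so the Hessian at any point is diag(g_aa, g_bb) = diag(36(-3a^2 - 8a + 1), -12(2b + 3)).
At (1, -2): H = diag(-360, 12).
The eigenvalues have opposite signs, so H is indefinite: a saddle point.

saddle point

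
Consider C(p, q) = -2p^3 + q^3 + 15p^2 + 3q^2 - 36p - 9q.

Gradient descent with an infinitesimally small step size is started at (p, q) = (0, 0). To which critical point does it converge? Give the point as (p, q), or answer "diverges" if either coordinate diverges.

C is separable, so gradient descent decouples: p follows -∂C/∂p, q follows -∂C/∂q.
∂C/∂p = -6(p - 3)(p - 2); at p=0 this is -36, so p increases.
∂C/∂q = 3(q - 1)(q + 3); at q=0 this is -9, so q increases.
p converges to its nearest critical value 2 (a local min of the p-part); q converges to 1. The iterate converges to (2, 1).

(2, 1)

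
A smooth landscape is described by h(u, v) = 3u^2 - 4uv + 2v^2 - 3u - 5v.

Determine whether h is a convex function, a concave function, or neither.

h is quadratic, so its Hessian is the constant matrix H = [[6, -4], [-4, 4]].
det(H) = 8, tr(H) = 10.
det(H) > 0 and tr(H) > 0, so H is positive definite everywhere: convex.

convex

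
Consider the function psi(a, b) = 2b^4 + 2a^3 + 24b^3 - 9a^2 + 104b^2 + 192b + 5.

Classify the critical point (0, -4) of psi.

The mixed partial ∂²psi/∂a∂b is 0, so the Hessian at any point is diag(psi_aa, psi_bb) = diag(6(2a - 3), 8(3b^2 + 18b + 26)).
At (0, -4): H = diag(-18, 16).
The eigenvalues have opposite signs, so H is indefinite: a saddle point.

saddle point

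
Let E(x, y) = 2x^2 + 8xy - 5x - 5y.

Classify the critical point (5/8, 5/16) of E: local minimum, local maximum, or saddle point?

saddle point

The Hessian of E is constant: H = [[4, 8], [8, 0]].
det(H) = 4·0 − 8² = -64.
Since det(H) < 0, H is indefinite and the critical point is a saddle point.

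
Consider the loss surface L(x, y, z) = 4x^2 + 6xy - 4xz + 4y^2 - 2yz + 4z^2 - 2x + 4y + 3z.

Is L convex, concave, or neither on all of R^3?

L is quadratic, so its Hessian is the constant matrix H = [[8, 6, -4], [6, 8, -2], [-4, -2, 8]].
Leading principal minors: 8, 28, 160.
All positive ⇒ H ≻ 0 ⇒ convex.

convex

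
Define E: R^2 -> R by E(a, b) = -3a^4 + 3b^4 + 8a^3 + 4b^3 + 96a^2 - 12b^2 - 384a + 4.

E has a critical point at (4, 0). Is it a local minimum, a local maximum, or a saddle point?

local maximum

The mixed partial ∂²E/∂a∂b is 0, so the Hessian at any point is diag(E_aa, E_bb) = diag(12(-3a^2 + 4a + 16), 12(3b^2 + 2b - 2)).
At (4, 0): H = diag(-192, -24).
Both eigenvalues are negative, so H is negative definite: a local maximum.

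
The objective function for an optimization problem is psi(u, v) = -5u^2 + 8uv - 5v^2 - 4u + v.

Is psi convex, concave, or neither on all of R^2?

concave

psi is quadratic, so its Hessian is the constant matrix H = [[-10, 8], [8, -10]].
det(H) = 36, tr(H) = -20.
det(H) > 0 and tr(H) < 0, so H is negative definite everywhere: concave.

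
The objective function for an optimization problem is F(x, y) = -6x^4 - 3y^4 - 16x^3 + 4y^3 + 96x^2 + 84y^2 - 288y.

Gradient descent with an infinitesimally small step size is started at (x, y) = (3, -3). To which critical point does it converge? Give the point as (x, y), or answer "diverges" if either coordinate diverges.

diverges

F is separable, so gradient descent decouples: x follows -∂F/∂x, y follows -∂F/∂y.
∂F/∂x = -24x(x - 2)(x + 4); at x=3 this is -504, so x increases.
∂F/∂y = -12(y - 3)(y - 2)(y + 4); at y=-3 this is -360, so y increases.
The x-coordinate has no critical point in that direction and runs off to infinity.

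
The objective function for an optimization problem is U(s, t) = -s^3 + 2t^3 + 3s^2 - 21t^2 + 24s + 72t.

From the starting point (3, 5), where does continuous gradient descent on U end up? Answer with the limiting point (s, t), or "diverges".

U is separable, so gradient descent decouples: s follows -∂U/∂s, t follows -∂U/∂t.
∂U/∂s = -3(s - 4)(s + 2); at s=3 this is 15, so s decreases.
∂U/∂t = 6(t - 4)(t - 3); at t=5 this is 12, so t decreases.
s converges to its nearest critical value -2 (a local min of the s-part); t converges to 4. The iterate converges to (-2, 4).

(-2, 4)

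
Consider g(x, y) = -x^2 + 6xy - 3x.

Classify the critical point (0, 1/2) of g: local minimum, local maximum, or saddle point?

saddle point

The Hessian of g is constant: H = [[-2, 6], [6, 0]].
det(H) = (-2)·0 − 6² = -36.
Since det(H) < 0, H is indefinite and the critical point is a saddle point.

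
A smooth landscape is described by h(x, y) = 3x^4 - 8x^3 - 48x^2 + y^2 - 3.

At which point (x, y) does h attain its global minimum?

h(x,y) separates as P(x) + Q(y) − 3, so its minimum is min P + min Q − 3.
P'(x) = 12x(x - 4)(x + 2) vanishes at x ∈ {-2, 0, 4}; Q'(y) = 2y vanishes at y ∈ {0}.
Local minima of P (where P''>0): P(-2)=-80, P(4)=-512. Local minima of Q: Q(0)=0.
So the global minimum of h is P(4) + Q(0) − 3 = -512 + 0 − 3 = -515, attained at (4, 0).

(4, 0)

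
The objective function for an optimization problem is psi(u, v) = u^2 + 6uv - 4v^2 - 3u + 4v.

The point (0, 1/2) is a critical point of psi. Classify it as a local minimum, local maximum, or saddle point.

The Hessian of psi is constant: H = [[2, 6], [6, -8]].
det(H) = 2·(-8) − 6² = -52.
Since det(H) < 0, H is indefinite and the critical point is a saddle point.

saddle point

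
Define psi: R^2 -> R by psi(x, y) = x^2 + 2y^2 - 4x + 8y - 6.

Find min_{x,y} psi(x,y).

-18

psi(x,y) separates as P(x) + Q(y) − 6, so its minimum is min P + min Q − 6.
P'(x) = 2x - 4 vanishes at x ∈ {2}; Q'(y) = 4y + 8 vanishes at y ∈ {-2}.
Local minima of P (where P''>0): P(2)=-4. Local minima of Q: Q(-2)=-8.
So the global minimum of psi is P(2) + Q(-2) − 6 = -4 − 8 − 6 = -18, attained at (2, -2).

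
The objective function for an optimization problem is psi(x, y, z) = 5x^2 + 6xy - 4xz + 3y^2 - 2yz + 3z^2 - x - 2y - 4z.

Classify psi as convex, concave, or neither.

psi is quadratic, so its Hessian is the constant matrix H = [[10, 6, -4], [6, 6, -2], [-4, -2, 6]].
Leading principal minors: 10, 24, 104.
All positive ⇒ H ≻ 0 ⇒ convex.

convex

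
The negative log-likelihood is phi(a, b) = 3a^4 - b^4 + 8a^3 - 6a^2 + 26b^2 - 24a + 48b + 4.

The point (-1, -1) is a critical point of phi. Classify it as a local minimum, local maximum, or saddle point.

saddle point

The mixed partial ∂²phi/∂a∂b is 0, so the Hessian at any point is diag(phi_aa, phi_bb) = diag(12(3a^2 + 4a - 1), 4(-3b^2 + 13)).
At (-1, -1): H = diag(-24, 40).
The eigenvalues have opposite signs, so H is indefinite: a saddle point.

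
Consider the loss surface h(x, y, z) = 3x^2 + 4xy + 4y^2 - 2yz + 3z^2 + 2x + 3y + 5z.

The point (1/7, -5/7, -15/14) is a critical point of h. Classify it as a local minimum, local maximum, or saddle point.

local minimum

The Hessian is constant: H = [[6, 4, 0], [4, 8, -2], [0, -2, 6]].
Leading principal minors: Δ₁ = 6, Δ₂ = 32, Δ₃ = 168.
All leading minors are positive, so H is positive definite: a local minimum.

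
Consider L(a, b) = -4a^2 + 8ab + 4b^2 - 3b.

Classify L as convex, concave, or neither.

neither

L is quadratic, so its Hessian is the constant matrix H = [[-8, 8], [8, 8]].
det(H) = -128, tr(H) = 0.
det(H) < 0, so H is indefinite: neither convex nor concave.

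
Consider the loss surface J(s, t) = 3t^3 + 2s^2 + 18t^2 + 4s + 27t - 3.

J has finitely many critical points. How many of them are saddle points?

1

J separates as a function of s plus a function of t, so ∇J=0 decouples.
∂J/∂s = 4(s + 1) = 0 at s ∈ {-1}; ∂J/∂t = 9(t + 1)(t + 3) = 0 at t ∈ {-3, -1}.
The Hessian is diagonal: diag(J_ss, J_tt). Second derivatives: J_ss(-1)=4; J_tt(-3)=-18, J_tt(-1)=18.
Saddle points occur where the two diagonal entries have opposite signs: (-1, -3). Count: 1.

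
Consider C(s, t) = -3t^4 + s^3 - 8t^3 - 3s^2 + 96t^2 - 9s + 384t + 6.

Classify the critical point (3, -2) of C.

The mixed partial ∂²C/∂s∂t is 0, so the Hessian at any point is diag(C_ss, C_tt) = diag(6(s - 1), 12(-3t^2 - 4t + 16)).
At (3, -2): H = diag(12, 144).
Both eigenvalues are positive, so H is positive definite: a local minimum.

local minimum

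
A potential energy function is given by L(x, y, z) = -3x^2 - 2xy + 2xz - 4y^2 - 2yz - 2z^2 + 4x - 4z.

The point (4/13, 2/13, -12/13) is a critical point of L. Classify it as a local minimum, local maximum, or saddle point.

The Hessian is constant: H = [[-6, -2, 2], [-2, -8, -2], [2, -2, -4]].
Leading principal minors: Δ₁ = -6, Δ₂ = 44, Δ₃ = -104.
The minors alternate sign starting negative (−, +, −), so H is negative definite: a local maximum.

local maximum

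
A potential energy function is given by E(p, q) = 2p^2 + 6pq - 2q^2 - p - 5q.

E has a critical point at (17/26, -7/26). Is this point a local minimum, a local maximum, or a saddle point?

saddle point

The Hessian of E is constant: H = [[4, 6], [6, -4]].
det(H) = 4·(-4) − 6² = -52.
Since det(H) < 0, H is indefinite and the critical point is a saddle point.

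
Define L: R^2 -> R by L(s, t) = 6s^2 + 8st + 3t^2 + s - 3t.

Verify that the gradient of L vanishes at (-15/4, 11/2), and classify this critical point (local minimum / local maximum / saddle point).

local minimum

∇L = (12s + 8t + 1, 8s + 6t - 3); substituting (-15/4, 11/2) gives ∇L = (0, 0), so (-15/4, 11/2) is indeed a critical point.
The Hessian of L is constant: H = [[12, 8], [8, 6]].
det(H) = 12·6 − 8² = 8.
det(H) > 0 and tr(H) = 18 > 0, so H is positive definite and the point is a local minimum.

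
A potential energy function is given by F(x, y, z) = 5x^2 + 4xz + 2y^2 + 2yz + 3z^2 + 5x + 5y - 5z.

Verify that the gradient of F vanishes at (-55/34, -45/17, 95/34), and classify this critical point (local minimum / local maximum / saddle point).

∇F = (10x + 4z + 5, 4y + 2z + 5, 4x + 2y + 6z - 5); substituting (-55/34, -45/17, 95/34) gives ∇F = (0, 0, 0), so (-55/34, -45/17, 95/34) is indeed a critical point.
The Hessian is constant: H = [[10, 0, 4], [0, 4, 2], [4, 2, 6]].
Leading principal minors: Δ₁ = 10, Δ₂ = 40, Δ₃ = 136.
All leading minors are positive, so H is positive definite: a local minimum.

local minimum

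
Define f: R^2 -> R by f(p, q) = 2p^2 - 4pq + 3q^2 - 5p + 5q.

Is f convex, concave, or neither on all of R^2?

convex

f is quadratic, so its Hessian is the constant matrix H = [[4, -4], [-4, 6]].
det(H) = 8, tr(H) = 10.
det(H) > 0 and tr(H) > 0, so H is positive definite everywhere: convex.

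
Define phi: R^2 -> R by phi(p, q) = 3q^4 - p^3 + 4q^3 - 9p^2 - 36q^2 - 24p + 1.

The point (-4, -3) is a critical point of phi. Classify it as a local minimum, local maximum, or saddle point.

local minimum

The mixed partial ∂²phi/∂p∂q is 0, so the Hessian at any point is diag(phi_pp, phi_qq) = diag(-6(p + 3), 12(3q^2 + 2q - 6)).
At (-4, -3): H = diag(6, 180).
Both eigenvalues are positive, so H is positive definite: a local minimum.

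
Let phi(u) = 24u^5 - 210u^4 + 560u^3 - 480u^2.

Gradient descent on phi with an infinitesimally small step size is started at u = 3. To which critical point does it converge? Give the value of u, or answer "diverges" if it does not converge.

4

phi'(u) = 120u(u - 4)(u - 2)(u - 1), so phi'(3) = -720.
Gradient descent moves in the -phi' direction, i.e. u is increasing.
The nearest critical point in that direction is u = 4, where phi'' = 2880 > 0 (a local minimum). The iterate converges there.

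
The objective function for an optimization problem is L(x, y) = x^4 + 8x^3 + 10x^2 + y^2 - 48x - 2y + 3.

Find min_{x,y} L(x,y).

L(x,y) separates as P(x) + Q(y) + 3, so its minimum is min P + min Q + 3.
P'(x) = 4(x - 1)(x + 3)(x + 4) vanishes at x ∈ {-4, -3, 1}; Q'(y) = 2y - 2 vanishes at y ∈ {1}.
Local minima of P (where P''>0): P(-4)=96, P(1)=-29. Local minima of Q: Q(1)=-1.
So the global minimum of L is P(1) + Q(1) + 3 = -29 − 1 + 3 = -27, attained at (1, 1).

-27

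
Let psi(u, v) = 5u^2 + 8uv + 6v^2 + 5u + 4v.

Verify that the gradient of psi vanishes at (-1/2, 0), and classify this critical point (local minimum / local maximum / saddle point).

∇psi = (10u + 8v + 5, 8u + 12v + 4); substituting (-1/2, 0) gives ∇psi = (0, 0), so (-1/2, 0) is indeed a critical point.
The Hessian of psi is constant: H = [[10, 8], [8, 12]].
det(H) = 10·12 − 8² = 56.
det(H) > 0 and tr(H) = 22 > 0, so H is positive definite and the point is a local minimum.

local minimum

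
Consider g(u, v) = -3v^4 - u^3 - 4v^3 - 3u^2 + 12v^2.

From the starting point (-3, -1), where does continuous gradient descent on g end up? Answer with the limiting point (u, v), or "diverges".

(-2, 0)

g is separable, so gradient descent decouples: u follows -∂g/∂u, v follows -∂g/∂v.
∂g/∂u = -3u(u + 2); at u=-3 this is -9, so u increases.
∂g/∂v = -12v(v - 1)(v + 2); at v=-1 this is -24, so v increases.
u converges to its nearest critical value -2 (a local min of the u-part); v converges to 0. The iterate converges to (-2, 0).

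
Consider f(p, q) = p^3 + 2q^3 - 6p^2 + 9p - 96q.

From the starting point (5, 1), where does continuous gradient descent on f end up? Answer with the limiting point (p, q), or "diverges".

f is separable, so gradient descent decouples: p follows -∂f/∂p, q follows -∂f/∂q.
∂f/∂p = 3(p - 3)(p - 1); at p=5 this is 24, so p decreases.
∂f/∂q = 6(q - 4)(q + 4); at q=1 this is -90, so q increases.
p converges to its nearest critical value 3 (a local min of the p-part); q converges to 4. The iterate converges to (3, 4).

(3, 4)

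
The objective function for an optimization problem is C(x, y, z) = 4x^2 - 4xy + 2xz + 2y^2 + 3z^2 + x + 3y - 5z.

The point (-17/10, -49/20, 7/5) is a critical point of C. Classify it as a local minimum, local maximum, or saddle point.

local minimum

The Hessian is constant: H = [[8, -4, 2], [-4, 4, 0], [2, 0, 6]].
Leading principal minors: Δ₁ = 8, Δ₂ = 16, Δ₃ = 80.
All leading minors are positive, so H is positive definite: a local minimum.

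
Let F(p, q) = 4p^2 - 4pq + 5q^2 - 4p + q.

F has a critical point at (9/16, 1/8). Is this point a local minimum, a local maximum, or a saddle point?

The Hessian of F is constant: H = [[8, -4], [-4, 10]].
det(H) = 8·10 − (-4)² = 64.
det(H) > 0 and tr(H) = 18 > 0, so H is positive definite and the point is a local minimum.

local minimum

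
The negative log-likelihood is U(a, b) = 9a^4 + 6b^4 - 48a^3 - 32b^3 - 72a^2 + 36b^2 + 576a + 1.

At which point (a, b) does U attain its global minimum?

(-2, 3)

U(a,b) separates as P(a) + Q(b) + 1, so its minimum is min P + min Q + 1.
P'(a) = 36(a - 4)(a - 2)(a + 2) vanishes at a ∈ {-2, 2, 4}; Q'(b) = 24b(b - 3)(b - 1) vanishes at b ∈ {0, 1, 3}.
Local minima of P (where P''>0): P(-2)=-912, P(4)=384. Local minima of Q: Q(0)=0, Q(3)=-54.
So the global minimum of U is P(-2) + Q(3) + 1 = -912 − 54 + 1 = -965, attained at (-2, 3).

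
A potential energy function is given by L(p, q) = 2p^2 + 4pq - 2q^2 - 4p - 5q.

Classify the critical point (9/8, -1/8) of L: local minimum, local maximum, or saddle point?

saddle point

The Hessian of L is constant: H = [[4, 4], [4, -4]].
det(H) = 4·(-4) − 4² = -32.
Since det(H) < 0, H is indefinite and the critical point is a saddle point.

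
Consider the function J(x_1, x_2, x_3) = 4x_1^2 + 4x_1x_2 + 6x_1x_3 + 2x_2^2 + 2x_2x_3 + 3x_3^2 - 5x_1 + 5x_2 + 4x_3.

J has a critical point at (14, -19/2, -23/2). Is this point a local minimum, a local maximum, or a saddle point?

The Hessian is constant: H = [[8, 4, 6], [4, 4, 2], [6, 2, 6]].
Leading principal minors: Δ₁ = 8, Δ₂ = 16, Δ₃ = 16.
All leading minors are positive, so H is positive definite: a local minimum.

local minimum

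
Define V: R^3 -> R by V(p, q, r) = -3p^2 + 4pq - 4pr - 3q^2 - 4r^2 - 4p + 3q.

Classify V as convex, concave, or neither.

V is quadratic, so its Hessian is the constant matrix H = [[-6, 4, -4], [4, -6, 0], [-4, 0, -8]].
Leading principal minors: -6, 20, -64.
Signs alternate −, +, − ⇒ H ≺ 0 ⇒ concave.

concave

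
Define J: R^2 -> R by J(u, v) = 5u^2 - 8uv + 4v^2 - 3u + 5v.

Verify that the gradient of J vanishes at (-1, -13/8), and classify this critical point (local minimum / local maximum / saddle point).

∇J = (10u - 8v - 3, -8u + 8v + 5); substituting (-1, -13/8) gives ∇J = (0, 0), so (-1, -13/8) is indeed a critical point.
The Hessian of J is constant: H = [[10, -8], [-8, 8]].
det(H) = 10·8 − (-8)² = 16.
det(H) > 0 and tr(H) = 18 > 0, so H is positive definite and the point is a local minimum.

local minimum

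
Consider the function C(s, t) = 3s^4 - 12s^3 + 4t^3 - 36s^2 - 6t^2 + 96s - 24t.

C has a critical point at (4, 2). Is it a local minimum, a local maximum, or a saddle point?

The mixed partial ∂²C/∂s∂t is 0, so the Hessian at any point is diag(C_ss, C_tt) = diag(36(s^2 - 2s - 2), 12(2t - 1)).
At (4, 2): H = diag(216, 36).
Both eigenvalues are positive, so H is positive definite: a local minimum.

local minimum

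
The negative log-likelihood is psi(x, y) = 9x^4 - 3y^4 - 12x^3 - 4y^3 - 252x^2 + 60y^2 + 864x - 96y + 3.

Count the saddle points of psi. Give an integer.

psi separates as a function of x plus a function of y, so ∇psi=0 decouples.
∂psi/∂x = 36(x - 3)(x - 2)(x + 4) = 0 at x ∈ {-4, 2, 3}; ∂psi/∂y = -12(y - 2)(y - 1)(y + 4) = 0 at y ∈ {-4, 1, 2}.
The Hessian is diagonal: diag(psi_xx, psi_yy). Second derivatives: psi_xx(-4)=1512, psi_xx(2)=-216, psi_xx(3)=252; psi_yy(-4)=-360, psi_yy(1)=60, psi_yy(2)=-72.
Saddle points occur where the two diagonal entries have opposite signs: (-4, -4), (-4, 2), (2, 1), (3, -4), (3, 2). Count: 5.

5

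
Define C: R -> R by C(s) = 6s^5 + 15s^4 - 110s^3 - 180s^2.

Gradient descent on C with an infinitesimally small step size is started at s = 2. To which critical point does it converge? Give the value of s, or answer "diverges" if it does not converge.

C'(s) = 30s(s - 3)(s + 1)(s + 4), so C'(2) = -1080.
Gradient descent moves in the -C' direction, i.e. s is increasing.
The nearest critical point in that direction is s = 3, where C'' = 2520 > 0 (a local minimum). The iterate converges there.

3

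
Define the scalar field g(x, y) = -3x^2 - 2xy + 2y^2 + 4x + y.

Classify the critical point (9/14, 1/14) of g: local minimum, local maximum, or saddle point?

saddle point

The Hessian of g is constant: H = [[-6, -2], [-2, 4]].
det(H) = (-6)·4 − (-2)² = -28.
Since det(H) < 0, H is indefinite and the critical point is a saddle point.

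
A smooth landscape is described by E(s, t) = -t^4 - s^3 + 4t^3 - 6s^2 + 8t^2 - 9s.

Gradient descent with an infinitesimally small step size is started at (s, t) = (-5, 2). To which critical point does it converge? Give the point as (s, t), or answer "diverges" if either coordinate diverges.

E is separable, so gradient descent decouples: s follows -∂E/∂s, t follows -∂E/∂t.
∂E/∂s = -3(s + 1)(s + 3); at s=-5 this is -24, so s increases.
∂E/∂t = -4t(t - 4)(t + 1); at t=2 this is 48, so t decreases.
s converges to its nearest critical value -3 (a local min of the s-part); t converges to 0. The iterate converges to (-3, 0).

(-3, 0)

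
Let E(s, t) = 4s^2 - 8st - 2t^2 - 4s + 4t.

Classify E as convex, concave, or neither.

neither

E is quadratic, so its Hessian is the constant matrix H = [[8, -8], [-8, -4]].
det(H) = -96, tr(H) = 4.
det(H) < 0, so H is indefinite: neither convex nor concave.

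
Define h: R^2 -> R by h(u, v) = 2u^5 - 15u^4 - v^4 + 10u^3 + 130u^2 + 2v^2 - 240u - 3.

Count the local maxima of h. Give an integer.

h separates as a function of u plus a function of v, so ∇h=0 decouples.
∂h/∂u = 10(u - 4)(u - 3)(u - 1)(u + 2) = 0 at u ∈ {-2, 1, 3, 4}; ∂h/∂v = -4v(v - 1)(v + 1) = 0 at v ∈ {-1, 0, 1}.
The Hessian is diagonal: diag(h_uu, h_vv). Second derivatives: h_uu(-2)=-900, h_uu(1)=180, h_uu(3)=-100, h_uu(4)=180; h_vv(-1)=-8, h_vv(0)=4, h_vv(1)=-8.
Local maxima occur where both diagonal entries negative: (-2, -1), (-2, 1), (3, -1), (3, 1). Count: 4.

4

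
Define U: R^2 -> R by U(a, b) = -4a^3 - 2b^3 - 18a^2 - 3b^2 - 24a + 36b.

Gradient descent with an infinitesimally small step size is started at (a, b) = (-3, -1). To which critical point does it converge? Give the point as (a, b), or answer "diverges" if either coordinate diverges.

U is separable, so gradient descent decouples: a follows -∂U/∂a, b follows -∂U/∂b.
∂U/∂a = -12(a + 1)(a + 2); at a=-3 this is -24, so a increases.
∂U/∂b = -6(b - 2)(b + 3); at b=-1 this is 36, so b decreases.
a converges to its nearest critical value -2 (a local min of the a-part); b converges to -3. The iterate converges to (-2, -3).

(-2, -3)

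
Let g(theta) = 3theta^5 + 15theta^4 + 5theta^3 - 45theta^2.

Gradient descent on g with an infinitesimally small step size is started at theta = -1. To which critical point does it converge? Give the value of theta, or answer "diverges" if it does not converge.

-2

g'(theta) = 15theta(theta - 1)(theta + 2)(theta + 3), so g'(-1) = 60.
Gradient descent moves in the -g' direction, i.e. theta is decreasing.
The nearest critical point in that direction is theta = -2, where g'' = 90 > 0 (a local minimum). The iterate converges there.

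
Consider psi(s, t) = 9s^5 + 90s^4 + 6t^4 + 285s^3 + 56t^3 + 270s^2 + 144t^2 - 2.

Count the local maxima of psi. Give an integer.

2

psi separates as a function of s plus a function of t, so ∇psi=0 decouples.
∂psi/∂s = 45s(s + 1)(s + 3)(s + 4) = 0 at s ∈ {-4, -3, -1, 0}; ∂psi/∂t = 24t(t + 3)(t + 4) = 0 at t ∈ {-4, -3, 0}.
The Hessian is diagonal: diag(psi_ss, psi_tt). Second derivatives: psi_ss(-4)=-540, psi_ss(-3)=270, psi_ss(-1)=-270, psi_ss(0)=540; psi_tt(-4)=96, psi_tt(-3)=-72, psi_tt(0)=288.
Local maxima occur where both diagonal entries negative: (-4, -3), (-1, -3). Count: 2.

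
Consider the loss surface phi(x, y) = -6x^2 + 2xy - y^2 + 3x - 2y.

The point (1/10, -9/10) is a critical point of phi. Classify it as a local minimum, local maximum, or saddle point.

local maximum

The Hessian of phi is constant: H = [[-12, 2], [2, -2]].
det(H) = (-12)·(-2) − 2² = 20.
det(H) > 0 and tr(H) = -14 < 0, so H is negative definite and the point is a local maximum.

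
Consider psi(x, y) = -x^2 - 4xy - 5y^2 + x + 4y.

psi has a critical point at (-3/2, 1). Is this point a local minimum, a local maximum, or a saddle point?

local maximum

The Hessian of psi is constant: H = [[-2, -4], [-4, -10]].
det(H) = (-2)·(-10) − (-4)² = 4.
det(H) > 0 and tr(H) = -12 < 0, so H is negative definite and the point is a local maximum.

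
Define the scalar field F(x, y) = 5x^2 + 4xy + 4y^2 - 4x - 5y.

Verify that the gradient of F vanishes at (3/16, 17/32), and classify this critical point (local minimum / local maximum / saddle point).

∇F = (10x + 4y - 4, 4x + 8y - 5); substituting (3/16, 17/32) gives ∇F = (0, 0), so (3/16, 17/32) is indeed a critical point.
The Hessian of F is constant: H = [[10, 4], [4, 8]].
det(H) = 10·8 − 4² = 64.
det(H) > 0 and tr(H) = 18 > 0, so H is positive definite and the point is a local minimum.

local minimum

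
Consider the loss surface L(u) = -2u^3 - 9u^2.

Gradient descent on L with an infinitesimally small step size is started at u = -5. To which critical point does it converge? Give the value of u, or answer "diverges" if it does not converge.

L'(u) = -6u(u + 3), so L'(-5) = -60.
Gradient descent moves in the -L' direction, i.e. u is increasing.
The nearest critical point in that direction is u = -3, where L'' = 18 > 0 (a local minimum). The iterate converges there.

-3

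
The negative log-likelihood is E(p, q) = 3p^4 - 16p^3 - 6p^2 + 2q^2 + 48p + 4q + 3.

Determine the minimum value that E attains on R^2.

E(p,q) separates as A(p) + B(q) + 3, so its minimum is min A + min B + 3.
A'(p) = 12(p - 4)(p - 1)(p + 1) vanishes at p ∈ {-1, 1, 4}; B'(q) = 4q + 4 vanishes at q ∈ {-1}.
Local minima of A (where A''>0): A(-1)=-35, A(4)=-160. Local minima of B: B(-1)=-2.
So the global minimum of E is A(4) + B(-1) + 3 = -160 − 2 + 3 = -159, attained at (4, -1).

-159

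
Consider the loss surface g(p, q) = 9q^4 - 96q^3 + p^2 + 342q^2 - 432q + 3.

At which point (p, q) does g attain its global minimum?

(0, 1)

g(p,q) separates as A(p) + B(q) + 3, so its minimum is min A + min B + 3.
A'(p) = 2p vanishes at p ∈ {0}; B'(q) = 36(q - 4)(q - 3)(q - 1) vanishes at q ∈ {1, 3, 4}.
Local minima of A (where A''>0): A(0)=0. Local minima of B: B(1)=-177, B(4)=-96.
So the global minimum of g is A(0) + B(1) + 3 = 0 − 177 + 3 = -174, attained at (0, 1).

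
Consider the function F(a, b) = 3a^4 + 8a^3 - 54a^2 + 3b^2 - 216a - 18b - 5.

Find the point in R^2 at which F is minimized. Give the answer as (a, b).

F(a,b) separates as P(a) + Q(b) − 5, so its minimum is min P + min Q − 5.
P'(a) = 12(a - 3)(a + 2)(a + 3) vanishes at a ∈ {-3, -2, 3}; Q'(b) = 6b - 18 vanishes at b ∈ {3}.
Local minima of P (where P''>0): P(-3)=189, P(3)=-675. Local minima of Q: Q(3)=-27.
So the global minimum of F is P(3) + Q(3) − 5 = -675 − 27 − 5 = -707, attained at (3, 3).

(3, 3)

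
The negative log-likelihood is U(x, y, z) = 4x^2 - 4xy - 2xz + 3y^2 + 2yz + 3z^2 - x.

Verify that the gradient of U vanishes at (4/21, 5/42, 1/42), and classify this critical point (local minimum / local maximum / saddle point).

∇U = (8x - 4y - 2z - 1, -4x + 6y + 2z, -2x + 2y + 6z); substituting (4/21, 5/42, 1/42) gives ∇U = (0, 0, 0), so (4/21, 5/42, 1/42) is indeed a critical point.
The Hessian is constant: H = [[8, -4, -2], [-4, 6, 2], [-2, 2, 6]].
Leading principal minors: Δ₁ = 8, Δ₂ = 32, Δ₃ = 168.
All leading minors are positive, so H is positive definite: a local minimum.

local minimum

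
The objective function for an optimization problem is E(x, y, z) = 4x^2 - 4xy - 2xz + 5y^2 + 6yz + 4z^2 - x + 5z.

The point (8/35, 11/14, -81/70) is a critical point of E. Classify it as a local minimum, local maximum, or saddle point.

local minimum

The Hessian is constant: H = [[8, -4, -2], [-4, 10, 6], [-2, 6, 8]].
Leading principal minors: Δ₁ = 8, Δ₂ = 64, Δ₃ = 280.
All leading minors are positive, so H is positive definite: a local minimum.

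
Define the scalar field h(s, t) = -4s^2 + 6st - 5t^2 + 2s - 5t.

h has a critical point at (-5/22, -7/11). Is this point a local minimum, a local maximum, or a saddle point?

local maximum

The Hessian of h is constant: H = [[-8, 6], [6, -10]].
det(H) = (-8)·(-10) − 6² = 44.
det(H) > 0 and tr(H) = -18 < 0, so H is negative definite and the point is a local maximum.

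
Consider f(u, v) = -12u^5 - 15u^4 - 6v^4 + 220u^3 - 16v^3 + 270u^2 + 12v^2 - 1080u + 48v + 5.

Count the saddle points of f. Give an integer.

6

f separates as a function of u plus a function of v, so ∇f=0 decouples.
∂f/∂u = -60(u - 3)(u - 1)(u + 2)(u + 3) = 0 at u ∈ {-3, -2, 1, 3}; ∂f/∂v = -24(v - 1)(v + 1)(v + 2) = 0 at v ∈ {-2, -1, 1}.
The Hessian is diagonal: diag(f_uu, f_vv). Second derivatives: f_uu(-3)=1440, f_uu(-2)=-900, f_uu(1)=1440, f_uu(3)=-3600; f_vv(-2)=-72, f_vv(-1)=48, f_vv(1)=-144.
Saddle points occur where the two diagonal entries have opposite signs: (-3, -2), (-3, 1), (-2, -1), (1, -2), (1, 1), (3, -1). Count: 6.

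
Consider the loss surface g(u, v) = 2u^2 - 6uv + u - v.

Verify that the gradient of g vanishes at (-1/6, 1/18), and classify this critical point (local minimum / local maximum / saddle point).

∇g = (4u - 6v + 1, -6u - 1); substituting (-1/6, 1/18) gives ∇g = (0, 0), so (-1/6, 1/18) is indeed a critical point.
The Hessian of g is constant: H = [[4, -6], [-6, 0]].
det(H) = 4·0 − (-6)² = -36.
Since det(H) < 0, H is indefinite and the critical point is a saddle point.

saddle point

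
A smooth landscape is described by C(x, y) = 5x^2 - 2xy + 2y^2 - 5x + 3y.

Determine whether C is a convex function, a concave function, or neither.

C is quadratic, so its Hessian is the constant matrix H = [[10, -2], [-2, 4]].
det(H) = 36, tr(H) = 14.
det(H) > 0 and tr(H) > 0, so H is positive definite everywhere: convex.

convex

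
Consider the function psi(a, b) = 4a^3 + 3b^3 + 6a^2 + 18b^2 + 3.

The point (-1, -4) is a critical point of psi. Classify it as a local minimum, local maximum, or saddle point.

The mixed partial ∂²psi/∂a∂b is 0, so the Hessian at any point is diag(psi_aa, psi_bb) = diag(12(2a + 1), 18(b + 2)).
At (-1, -4): H = diag(-12, -36).
Both eigenvalues are negative, so H is negative definite: a local maximum.

local maximum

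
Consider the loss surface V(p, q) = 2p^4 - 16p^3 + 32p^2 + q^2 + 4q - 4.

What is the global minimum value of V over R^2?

-8

V(p,q) separates as A(p) + B(q) − 4, so its minimum is min A + min B − 4.
A'(p) = 8p(p - 4)(p - 2) vanishes at p ∈ {0, 2, 4}; B'(q) = 2q + 4 vanishes at q ∈ {-2}.
Local minima of A (where A''>0): A(0)=0, A(4)=0. Local minima of B: B(-2)=-4.
So the global minimum of V is A(0) + B(-2) − 4 = 0 − 4 − 4 = -8, attained at (0, -2).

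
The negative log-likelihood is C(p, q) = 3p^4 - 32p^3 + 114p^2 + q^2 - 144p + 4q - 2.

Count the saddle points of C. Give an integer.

C separates as a function of p plus a function of q, so ∇C=0 decouples.
∂C/∂p = 12(p - 4)(p - 3)(p - 1) = 0 at p ∈ {1, 3, 4}; ∂C/∂q = 2(q + 2) = 0 at q ∈ {-2}.
The Hessian is diagonal: diag(C_pp, C_qq). Second derivatives: C_pp(1)=72, C_pp(3)=-24, C_pp(4)=36; C_qq(-2)=2.
Saddle points occur where the two diagonal entries have opposite signs: (3, -2). Count: 1.

1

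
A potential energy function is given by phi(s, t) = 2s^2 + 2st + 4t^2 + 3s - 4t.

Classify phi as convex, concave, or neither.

convex

phi is quadratic, so its Hessian is the constant matrix H = [[4, 2], [2, 8]].
det(H) = 28, tr(H) = 12.
det(H) > 0 and tr(H) > 0, so H is positive definite everywhere: convex.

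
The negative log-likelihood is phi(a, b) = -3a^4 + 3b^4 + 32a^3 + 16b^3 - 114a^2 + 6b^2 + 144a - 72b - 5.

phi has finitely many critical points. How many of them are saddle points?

5

phi separates as a function of a plus a function of b, so ∇phi=0 decouples.
∂phi/∂a = -12(a - 4)(a - 3)(a - 1) = 0 at a ∈ {1, 3, 4}; ∂phi/∂b = 12(b - 1)(b + 2)(b + 3) = 0 at b ∈ {-3, -2, 1}.
The Hessian is diagonal: diag(phi_aa, phi_bb). Second derivatives: phi_aa(1)=-72, phi_aa(3)=24, phi_aa(4)=-36; phi_bb(-3)=48, phi_bb(-2)=-36, phi_bb(1)=144.
Saddle points occur where the two diagonal entries have opposite signs: (1, -3), (1, 1), (3, -2), (4, -3), (4, 1). Count: 5.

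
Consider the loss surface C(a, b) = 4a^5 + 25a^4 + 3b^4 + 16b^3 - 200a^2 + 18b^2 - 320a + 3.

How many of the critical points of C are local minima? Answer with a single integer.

4

C separates as a function of a plus a function of b, so ∇C=0 decouples.
∂C/∂a = 20(a - 2)(a + 1)(a + 2)(a + 4) = 0 at a ∈ {-4, -2, -1, 2}; ∂C/∂b = 12b(b + 1)(b + 3) = 0 at b ∈ {-3, -1, 0}.
The Hessian is diagonal: diag(C_aa, C_bb). Second derivatives: C_aa(-4)=-720, C_aa(-2)=160, C_aa(-1)=-180, C_aa(2)=1440; C_bb(-3)=72, C_bb(-1)=-24, C_bb(0)=36.
Local minima occur where both diagonal entries positive: (-2, -3), (-2, 0), (2, -3), (2, 0). Count: 4.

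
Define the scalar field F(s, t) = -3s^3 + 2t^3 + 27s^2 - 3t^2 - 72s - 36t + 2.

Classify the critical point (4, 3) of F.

saddle point

The mixed partial ∂²F/∂s∂t is 0, so the Hessian at any point is diag(F_ss, F_tt) = diag(18(-s + 3), 6(2t - 1)).
At (4, 3): H = diag(-18, 30).
The eigenvalues have opposite signs, so H is indefinite: a saddle point.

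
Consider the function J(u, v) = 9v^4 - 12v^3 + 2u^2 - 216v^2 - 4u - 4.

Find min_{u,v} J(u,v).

J(u,v) separates as P(u) + Q(v) − 4, so its minimum is min P + min Q − 4.
P'(u) = 4u - 4 vanishes at u ∈ {1}; Q'(v) = 36v(v - 4)(v + 3) vanishes at v ∈ {-3, 0, 4}.
Local minima of P (where P''>0): P(1)=-2. Local minima of Q: Q(-3)=-891, Q(4)=-1920.
So the global minimum of J is P(1) + Q(4) − 4 = -2 − 1920 − 4 = -1926, attained at (1, 4).

-1926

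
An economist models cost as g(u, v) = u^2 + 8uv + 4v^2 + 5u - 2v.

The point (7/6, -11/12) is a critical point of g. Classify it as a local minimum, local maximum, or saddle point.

The Hessian of g is constant: H = [[2, 8], [8, 8]].
det(H) = 2·8 − 8² = -48.
Since det(H) < 0, H is indefinite and the critical point is a saddle point.

saddle point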